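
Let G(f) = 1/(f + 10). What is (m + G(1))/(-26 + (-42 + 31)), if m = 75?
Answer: -826/407 ≈ -2.0295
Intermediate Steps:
G(f) = 1/(10 + f)
(m + G(1))/(-26 + (-42 + 31)) = (75 + 1/(10 + 1))/(-26 + (-42 + 31)) = (75 + 1/11)/(-26 - 11) = (75 + 1/11)/(-37) = (826/11)*(-1/37) = -826/407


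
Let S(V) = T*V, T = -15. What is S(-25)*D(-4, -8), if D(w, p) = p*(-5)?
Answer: 15000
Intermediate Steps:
D(w, p) = -5*p
S(V) = -15*V
S(-25)*D(-4, -8) = (-15*(-25))*(-5*(-8)) = 375*40 = 15000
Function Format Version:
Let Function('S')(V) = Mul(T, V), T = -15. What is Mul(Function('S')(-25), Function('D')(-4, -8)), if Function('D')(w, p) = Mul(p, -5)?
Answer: 15000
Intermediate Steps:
Function('D')(w, p) = Mul(-5, p)
Function('S')(V) = Mul(-15, V)
Mul(Function('S')(-25), Function('D')(-4, -8)) = Mul(Mul(-15, -25), Mul(-5, -8)) = Mul(375, 40) = 15000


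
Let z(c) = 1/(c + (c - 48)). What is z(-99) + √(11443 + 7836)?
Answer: -1/246 + √19279 ≈ 138.84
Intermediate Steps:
z(c) = 1/(-48 + 2*c) (z(c) = 1/(c + (-48 + c)) = 1/(-48 + 2*c))
z(-99) + √(11443 + 7836) = 1/(2*(-24 - 99)) + √(11443 + 7836) = (½)/(-123) + √19279 = (½)*(-1/123) + √19279 = -1/246 + √19279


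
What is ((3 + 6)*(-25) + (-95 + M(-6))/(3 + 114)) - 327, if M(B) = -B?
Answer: -64673/117 ≈ -552.76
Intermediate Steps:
((3 + 6)*(-25) + (-95 + M(-6))/(3 + 114)) - 327 = ((3 + 6)*(-25) + (-95 - 1*(-6))/(3 + 114)) - 327 = (9*(-25) + (-95 + 6)/117) - 327 = (-225 - 89*1/117) - 327 = (-225 - 89/117) - 327 = -26414/117 - 327 = -64673/117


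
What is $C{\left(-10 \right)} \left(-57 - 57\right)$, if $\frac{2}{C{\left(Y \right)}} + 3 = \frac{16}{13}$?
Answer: $\frac{2964}{23} \approx 128.87$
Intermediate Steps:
$C{\left(Y \right)} = - \frac{26}{23}$ ($C{\left(Y \right)} = \frac{2}{-3 + \frac{16}{13}} = \frac{2}{- \frac{23}{13}} = 2 \left(- \frac{13}{23}\right) = - \frac{26}{23}$)
$C{\left(-10 \right)} \left(-57 - 57\right) = - \frac{26 \left(-57 - 57\right)}{23} = \left(- \frac{26}{23}\right) \left(-114\right) = \frac{2964}{23}$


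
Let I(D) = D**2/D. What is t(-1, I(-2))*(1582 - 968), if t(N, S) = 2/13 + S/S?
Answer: 9210/13 ≈ 708.46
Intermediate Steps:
I(D) = D
t(N, S) = 15/13 (t(N, S) = 2*(1/13) + 1 = 2/13 + 1 = 15/13)
t(-1, I(-2))*(1582 - 968) = 15*(1582 - 968)/13 = (15/13)*614 = 9210/13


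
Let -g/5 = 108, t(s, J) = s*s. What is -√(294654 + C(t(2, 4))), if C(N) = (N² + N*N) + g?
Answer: -√294146 ≈ -542.35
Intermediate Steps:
t(s, J) = s²
g = -540 (g = -5*108 = -540)
C(N) = -540 + 2*N² (C(N) = (N² + N*N) - 540 = (N² + N²) - 540 = 2*N² - 540 = -540 + 2*N²)
-√(294654 + C(t(2, 4))) = -√(294654 + (-540 + 2*(2²)²)) = -√(294654 + (-540 + 2*4²)) = -√(294654 + (-540 + 2*16)) = -√(294654 + (-540 + 32)) = -√(294654 - 508) = -√294146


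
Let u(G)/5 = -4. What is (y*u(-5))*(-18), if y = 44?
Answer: 15840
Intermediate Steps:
u(G) = -20 (u(G) = 5*(-4) = -20)
(y*u(-5))*(-18) = (44*(-20))*(-18) = -880*(-18) = 15840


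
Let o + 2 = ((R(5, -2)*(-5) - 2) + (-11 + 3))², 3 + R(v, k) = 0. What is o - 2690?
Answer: -2667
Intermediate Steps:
R(v, k) = -3 (R(v, k) = -3 + 0 = -3)
o = 23 (o = -2 + ((-3*(-5) - 2) + (-11 + 3))² = -2 + ((15 - 2) - 8)² = -2 + (13 - 8)² = -2 + 5² = -2 + 25 = 23)
o - 2690 = 23 - 2690 = -2667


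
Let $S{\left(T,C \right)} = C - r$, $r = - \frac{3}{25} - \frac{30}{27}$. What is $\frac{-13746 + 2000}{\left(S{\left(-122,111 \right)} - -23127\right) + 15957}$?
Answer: $- \frac{1321425}{4409576} \approx -0.29967$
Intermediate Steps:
$r = - \frac{277}{225}$ ($r = \left(-3\right) \frac{1}{25} - \frac{10}{9} = - \frac{3}{25} - \frac{10}{9} = - \frac{277}{225} \approx -1.2311$)
$S{\left(T,C \right)} = \frac{277}{225} + C$ ($S{\left(T,C \right)} = C - - \frac{277}{225} = C + \frac{277}{225} = \frac{277}{225} + C$)
$\frac{-13746 + 2000}{\left(S{\left(-122,111 \right)} - -23127\right) + 15957} = \frac{-13746 + 2000}{\left(\left(\frac{277}{225} + 111\right) - -23127\right) + 15957} = - \frac{11746}{\left(\frac{25252}{225} + 23127\right) + 15957} = - \frac{11746}{\frac{5228827}{225} + 15957} = - \frac{11746}{\frac{8819152}{225}} = \left(-11746\right) \frac{225}{8819152} = - \frac{1321425}{4409576}$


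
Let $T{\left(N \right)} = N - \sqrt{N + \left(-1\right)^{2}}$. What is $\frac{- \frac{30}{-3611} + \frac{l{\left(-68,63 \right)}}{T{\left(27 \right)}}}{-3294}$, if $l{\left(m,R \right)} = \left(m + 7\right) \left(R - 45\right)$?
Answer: $\frac{17838446}{1389689739} + \frac{2 \sqrt{7}}{2103} \approx 0.015352$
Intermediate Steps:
$l{\left(m,R \right)} = \left(-45 + R\right) \left(7 + m\right)$ ($l{\left(m,R \right)} = \left(7 + m\right) \left(-45 + R\right) = \left(-45 + R\right) \left(7 + m\right)$)
$T{\left(N \right)} = N - \sqrt{1 + N}$ ($T{\left(N \right)} = N - \sqrt{N + 1} = N - \sqrt{1 + N}$)
$\frac{- \frac{30}{-3611} + \frac{l{\left(-68,63 \right)}}{T{\left(27 \right)}}}{-3294} = \frac{- \frac{30}{-3611} + \frac{-315 - -3060 + 7 \cdot 63 + 63 \left(-68\right)}{27 - \sqrt{1 + 27}}}{-3294} = \left(\left(-30\right) \left(- \frac{1}{3611}\right) + \frac{-315 + 3060 + 441 - 4284}{27 - \sqrt{28}}\right) \left(- \frac{1}{3294}\right) = \left(\frac{30}{3611} - \frac{1098}{27 - 2 \sqrt{7}}\right) \left(- \frac{1}{3294}\right) = - \frac{5}{1982439} + \frac{1}{3 \left(27 - 2 \sqrt{7}\right)}$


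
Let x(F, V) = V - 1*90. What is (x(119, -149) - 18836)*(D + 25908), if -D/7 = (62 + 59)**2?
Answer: 1460744425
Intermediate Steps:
x(F, V) = -90 + V (x(F, V) = V - 90 = -90 + V)
D = -102487 (D = -7*(62 + 59)**2 = -7*121**2 = -7*14641 = -102487)
(x(119, -149) - 18836)*(D + 25908) = ((-90 - 149) - 18836)*(-102487 + 25908) = (-239 - 18836)*(-76579) = -19075*(-76579) = 1460744425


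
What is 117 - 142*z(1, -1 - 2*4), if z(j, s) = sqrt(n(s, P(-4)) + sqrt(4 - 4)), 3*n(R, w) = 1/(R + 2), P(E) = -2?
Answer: 117 - 142*I*sqrt(21)/21 ≈ 117.0 - 30.987*I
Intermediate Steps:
n(R, w) = 1/(3*(2 + R)) (n(R, w) = 1/(3*(R + 2)) = 1/(3*(2 + R)))
z(j, s) = sqrt(3)*sqrt(1/(2 + s))/3 (z(j, s) = sqrt(1/(3*(2 + s)) + sqrt(4 - 4)) = sqrt(1/(3*(2 + s)) + sqrt(0)) = sqrt(1/(3*(2 + s)) + 0) = sqrt(1/(3*(2 + s))) = sqrt(3)*sqrt(1/(2 + s))/3)
117 - 142*z(1, -1 - 2*4) = 117 - 142*sqrt(3)*sqrt(1/(2 + (-1 - 2*4)))/3 = 117 - 142*sqrt(3)*sqrt(1/(2 + (-1 - 8)))/3 = 117 - 142*sqrt(3)*sqrt(1/(2 - 9))/3 = 117 - 142*sqrt(3)*sqrt(1/(-7))/3 = 117 - 142*sqrt(3)*sqrt(-1/7)/3 = 117 - 142*sqrt(3)*I*sqrt(7)/7/3 = 117 - 142*I*sqrt(21)/21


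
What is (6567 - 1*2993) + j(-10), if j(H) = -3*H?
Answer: 3604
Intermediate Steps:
(6567 - 1*2993) + j(-10) = (6567 - 1*2993) - 3*(-10) = (6567 - 2993) + 30 = 3574 + 30 = 3604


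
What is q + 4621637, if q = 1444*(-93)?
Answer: 4487345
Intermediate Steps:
q = -134292
q + 4621637 = -134292 + 4621637 = 4487345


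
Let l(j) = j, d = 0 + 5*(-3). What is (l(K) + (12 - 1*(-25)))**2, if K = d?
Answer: 484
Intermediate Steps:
d = -15 (d = 0 - 15 = -15)
K = -15
(l(K) + (12 - 1*(-25)))**2 = (-15 + (12 - 1*(-25)))**2 = (-15 + (12 + 25))**2 = (-15 + 37)**2 = 22**2 = 484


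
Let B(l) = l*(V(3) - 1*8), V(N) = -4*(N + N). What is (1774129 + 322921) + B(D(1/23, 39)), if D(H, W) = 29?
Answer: 2096122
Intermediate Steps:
V(N) = -8*N
B(l) = -32*l (B(l) = l*(-8*3 - 1*8) = l*(-24 - 8) = l*(-32) = -32*l)
(1774129 + 322921) + B(D(1/23, 39)) = (1774129 + 322921) - 32*29 = 2097050 - 928 = 2096122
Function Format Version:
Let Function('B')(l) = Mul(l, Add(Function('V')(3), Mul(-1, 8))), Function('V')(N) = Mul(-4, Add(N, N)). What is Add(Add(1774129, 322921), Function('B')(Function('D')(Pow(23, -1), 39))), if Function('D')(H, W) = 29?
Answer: 2096122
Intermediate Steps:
Function('V')(N) = Mul(-8, N) (Function('V')(N) = Mul(-4, Mul(2, N)) = Mul(-8, N))
Function('B')(l) = Mul(-32, l) (Function('B')(l) = Mul(l, Add(Mul(-8, 3), Mul(-1, 8))) = Mul(l, Add(-24, -8)) = Mul(l, -32) = Mul(-32, l))
Add(Add(1774129, 322921), Function('B')(Function('D')(Pow(23, -1), 39))) = Add(Add(1774129, 322921), Mul(-32, 29)) = Add(2097050, -928) = 2096122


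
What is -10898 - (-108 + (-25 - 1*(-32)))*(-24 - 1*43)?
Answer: -17665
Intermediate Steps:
-10898 - (-108 + (-25 - 1*(-32)))*(-24 - 1*43) = -10898 - (-108 + (-25 + 32))*(-24 - 43) = -10898 - (-108 + 7)*(-67) = -10898 - (-101)*(-67) = -10898 - 1*6767 = -10898 - 6767 = -17665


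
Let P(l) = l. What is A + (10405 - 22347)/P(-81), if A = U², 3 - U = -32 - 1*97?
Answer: 1423286/81 ≈ 17571.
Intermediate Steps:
U = 132 (U = 3 - (-32 - 1*97) = 3 - (-32 - 97) = 3 - 1*(-129) = 3 + 129 = 132)
A = 17424 (A = 132² = 17424)
A + (10405 - 22347)/P(-81) = 17424 + (10405 - 22347)/(-81) = 17424 - 11942*(-1/81) = 17424 + 11942/81 = 1423286/81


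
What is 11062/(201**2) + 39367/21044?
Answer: 1823254895/850198644 ≈ 2.1445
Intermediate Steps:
11062/(201**2) + 39367/21044 = 11062/40401 + 39367*(1/21044) = 11062*(1/40401) + 39367/21044 = 11062/40401 + 39367/21044 = 1823254895/850198644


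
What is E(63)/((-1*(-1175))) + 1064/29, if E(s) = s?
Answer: 1252027/34075 ≈ 36.743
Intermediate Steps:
E(63)/((-1*(-1175))) + 1064/29 = 63/((-1*(-1175))) + 1064/29 = 63/1175 + 1064*(1/29) = 63*(1/1175) + 1064/29 = 63/1175 + 1064/29 = 1252027/34075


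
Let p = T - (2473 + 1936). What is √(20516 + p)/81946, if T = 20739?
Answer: 3*√4094/81946 ≈ 0.0023424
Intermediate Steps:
p = 16330 (p = 20739 - (2473 + 1936) = 20739 - 1*4409 = 20739 - 4409 = 16330)
√(20516 + p)/81946 = √(20516 + 16330)/81946 = √36846*(1/81946) = (3*√4094)*(1/81946) = 3*√4094/81946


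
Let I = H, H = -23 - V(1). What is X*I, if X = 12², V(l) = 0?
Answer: -3312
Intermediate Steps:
H = -23 (H = -23 - 1*0 = -23 + 0 = -23)
I = -23
X = 144
X*I = 144*(-23) = -3312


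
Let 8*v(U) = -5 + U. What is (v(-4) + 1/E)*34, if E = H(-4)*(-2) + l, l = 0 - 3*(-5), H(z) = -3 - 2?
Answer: -3689/100 ≈ -36.890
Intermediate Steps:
H(z) = -5
l = 15 (l = 0 + 15 = 15)
E = 25 (E = -5*(-2) + 15 = 10 + 15 = 25)
v(U) = -5/8 + U/8 (v(U) = (-5 + U)/8 = -5/8 + U/8)
(v(-4) + 1/E)*34 = ((-5/8 + (⅛)*(-4)) + 1/25)*34 = ((-5/8 - ½) + 1*(1/25))*34 = (-9/8 + 1/25)*34 = -217/200*34 = -3689/100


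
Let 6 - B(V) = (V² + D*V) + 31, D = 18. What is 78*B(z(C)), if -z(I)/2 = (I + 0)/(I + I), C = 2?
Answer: -624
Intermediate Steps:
z(I) = -1 (z(I) = -2*(I + 0)/(I + I) = -2*I/(2*I) = -2*I*1/(2*I) = -2*½ = -1)
B(V) = -25 - V² - 18*V (B(V) = 6 - ((V² + 18*V) + 31) = 6 - (31 + V² + 18*V) = 6 + (-31 - V² - 18*V) = -25 - V² - 18*V)
78*B(z(C)) = 78*(-25 - 1*(-1)² - 18*(-1)) = 78*(-25 - 1*1 + 18) = 78*(-25 - 1 + 18) = 78*(-8) = -624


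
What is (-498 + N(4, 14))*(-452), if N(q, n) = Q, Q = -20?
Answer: 234136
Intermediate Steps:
N(q, n) = -20
(-498 + N(4, 14))*(-452) = (-498 - 20)*(-452) = -518*(-452) = 234136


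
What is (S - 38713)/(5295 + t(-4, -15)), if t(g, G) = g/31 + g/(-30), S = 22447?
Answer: -7563690/2462177 ≈ -3.0720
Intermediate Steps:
t(g, G) = -g/930 (t(g, G) = g*(1/31) + g*(-1/30) = g/31 - g/30 = -g/930)
(S - 38713)/(5295 + t(-4, -15)) = (22447 - 38713)/(5295 - 1/930*(-4)) = -16266/(5295 + 2/465) = -16266/2462177/465 = -16266*465/2462177 = -7563690/2462177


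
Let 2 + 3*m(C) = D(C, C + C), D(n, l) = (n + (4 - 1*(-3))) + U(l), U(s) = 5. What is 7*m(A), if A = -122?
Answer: -784/3 ≈ -261.33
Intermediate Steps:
D(n, l) = 12 + n (D(n, l) = (n + (4 - 1*(-3))) + 5 = (n + (4 + 3)) + 5 = (n + 7) + 5 = (7 + n) + 5 = 12 + n)
m(C) = 10/3 + C/3 (m(C) = -2/3 + (12 + C)/3 = -2/3 + (4 + C/3) = 10/3 + C/3)
7*m(A) = 7*(10/3 + (1/3)*(-122)) = 7*(10/3 - 122/3) = 7*(-112/3) = -784/3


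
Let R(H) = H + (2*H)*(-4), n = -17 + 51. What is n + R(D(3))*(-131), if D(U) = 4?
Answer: 3702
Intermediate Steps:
n = 34
R(H) = -7*H (R(H) = H - 8*H = -7*H)
n + R(D(3))*(-131) = 34 - 7*4*(-131) = 34 - 28*(-131) = 34 + 3668 = 3702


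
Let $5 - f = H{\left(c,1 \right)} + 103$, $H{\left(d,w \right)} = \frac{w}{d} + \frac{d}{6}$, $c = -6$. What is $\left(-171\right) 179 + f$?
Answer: $- \frac{184235}{6} \approx -30706.0$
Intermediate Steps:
$H{\left(d,w \right)} = \frac{d}{6} + \frac{w}{d}$ ($H{\left(d,w \right)} = \frac{w}{d} + d \frac{1}{6} = \frac{w}{d} + \frac{d}{6} = \frac{d}{6} + \frac{w}{d}$)
$f = - \frac{581}{6}$ ($f = 5 - \left(\left(\frac{1}{6} \left(-6\right) + 1 \frac{1}{-6}\right) + 103\right) = 5 - \left(\left(-1 + 1 \left(- \frac{1}{6}\right)\right) + 103\right) = 5 - \left(\left(-1 - \frac{1}{6}\right) + 103\right) = 5 - \left(- \frac{7}{6} + 103\right) = 5 - \frac{611}{6} = - \frac{581}{6} \approx -96.833$)
$\left(-171\right) 179 + f = \left(-171\right) 179 - \frac{581}{6} = -30609 - \frac{581}{6} = - \frac{184235}{6}$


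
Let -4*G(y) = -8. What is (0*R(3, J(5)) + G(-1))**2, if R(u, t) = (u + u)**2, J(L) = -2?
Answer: 4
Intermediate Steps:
G(y) = 2 (G(y) = -1/4*(-8) = 2)
R(u, t) = 4*u**2 (R(u, t) = (2*u)**2 = 4*u**2)
(0*R(3, J(5)) + G(-1))**2 = (0*(4*3**2) + 2)**2 = (0*(4*9) + 2)**2 = (0*36 + 2)**2 = (0 + 2)**2 = 2**2 = 4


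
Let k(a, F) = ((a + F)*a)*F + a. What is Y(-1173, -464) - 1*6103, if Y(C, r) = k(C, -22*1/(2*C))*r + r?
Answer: -6391957507/1173 ≈ -5.4492e+6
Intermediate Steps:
k(a, F) = a + F*a*(F + a) (k(a, F) = ((F + a)*a)*F + a = (a*(F + a))*F + a = F*a*(F + a) + a = a + F*a*(F + a))
Y(C, r) = r + C*r*(-10 + 121/C²) (Y(C, r) = (C*(1 + (-22*1/(2*C))² + (-22*1/(2*C))*C))*r + r = (C*(1 + (-11/C)² + (-11/C)*C))*r + r = (C*(1 + 121/C² - 11))*r + r = (C*(-10 + 121/C²))*r + r = C*r*(-10 + 121/C²) + r = r + C*r*(-10 + 121/C²))
Y(-1173, -464) - 1*6103 = -464*(121 - 1173 - 10*(-1173)²)/(-1173) - 1*6103 = -464*(-1/1173)*(121 - 1173 - 10*1375929) - 6103 = -464*(-1/1173)*(121 - 1173 - 13759290) - 6103 = -464*(-1/1173)*(-13760342) - 6103 = -6384798688/1173 - 6103 = -6391957507/1173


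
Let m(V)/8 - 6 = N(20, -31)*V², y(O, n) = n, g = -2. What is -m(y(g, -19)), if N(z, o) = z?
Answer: -57808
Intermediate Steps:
m(V) = 48 + 160*V² (m(V) = 48 + 8*(20*V²) = 48 + 160*V²)
-m(y(g, -19)) = -(48 + 160*(-19)²) = -(48 + 160*361) = -(48 + 57760) = -1*57808 = -57808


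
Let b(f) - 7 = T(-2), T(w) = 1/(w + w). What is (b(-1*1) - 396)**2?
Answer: 2424249/16 ≈ 1.5152e+5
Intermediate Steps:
T(w) = 1/(2*w)
b(f) = 27/4 (b(f) = 7 + (1/2)/(-2) = 7 + (1/2)*(-1/2) = 7 - 1/4 = 27/4)
(b(-1*1) - 396)**2 = (27/4 - 396)**2 = (-1557/4)**2 = 2424249/16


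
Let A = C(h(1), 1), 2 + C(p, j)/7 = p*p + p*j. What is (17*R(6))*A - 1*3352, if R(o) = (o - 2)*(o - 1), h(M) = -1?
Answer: -8112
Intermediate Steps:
C(p, j) = -14 + 7*p**2 + 7*j*p (C(p, j) = -14 + 7*(p*p + p*j) = -14 + 7*(p**2 + j*p) = -14 + (7*p**2 + 7*j*p) = -14 + 7*p**2 + 7*j*p)
A = -14 (A = -14 + 7*(-1)**2 + 7*1*(-1) = -14 + 7*1 - 7 = -14 + 7 - 7 = -14)
R(o) = (-1 + o)*(-2 + o) (R(o) = (-2 + o)*(-1 + o) = (-1 + o)*(-2 + o))
(17*R(6))*A - 1*3352 = (17*(2 + 6**2 - 3*6))*(-14) - 1*3352 = (17*(2 + 36 - 18))*(-14) - 3352 = (17*20)*(-14) - 3352 = 340*(-14) - 3352 = -4760 - 3352 = -8112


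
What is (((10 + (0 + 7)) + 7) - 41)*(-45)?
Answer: 765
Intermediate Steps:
(((10 + (0 + 7)) + 7) - 41)*(-45) = (((10 + 7) + 7) - 41)*(-45) = ((17 + 7) - 41)*(-45) = (24 - 41)*(-45) = -17*(-45) = 765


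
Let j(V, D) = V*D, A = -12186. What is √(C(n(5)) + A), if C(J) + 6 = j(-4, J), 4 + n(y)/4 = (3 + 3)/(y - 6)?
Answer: 16*I*√47 ≈ 109.69*I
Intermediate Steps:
n(y) = -16 + 24/(-6 + y) (n(y) = -16 + 4*((3 + 3)/(y - 6)) = -16 + 4*(6/(-6 + y)) = -16 + 24/(-6 + y))
j(V, D) = D*V
C(J) = -6 - 4*J (C(J) = -6 + J*(-4) = -6 - 4*J)
√(C(n(5)) + A) = √((-6 - 32*(15 - 2*5)/(-6 + 5)) - 12186) = √((-6 - 32*(15 - 10)/(-1)) - 12186) = √((-6 - 32*(-1)*5) - 12186) = √((-6 - 4*(-40)) - 12186) = √((-6 + 160) - 12186) = √(154 - 12186) = √(-12032) = 16*I*√47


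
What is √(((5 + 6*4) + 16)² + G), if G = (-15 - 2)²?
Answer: √2314 ≈ 48.104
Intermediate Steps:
G = 289 (G = (-17)² = 289)
√(((5 + 6*4) + 16)² + G) = √(((5 + 6*4) + 16)² + 289) = √(((5 + 24) + 16)² + 289) = √((29 + 16)² + 289) = √(45² + 289) = √(2025 + 289) = √2314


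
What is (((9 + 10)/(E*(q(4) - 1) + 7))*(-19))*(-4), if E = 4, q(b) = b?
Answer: 76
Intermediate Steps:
(((9 + 10)/(E*(q(4) - 1) + 7))*(-19))*(-4) = (((9 + 10)/(4*(4 - 1) + 7))*(-19))*(-4) = ((19/(4*3 + 7))*(-19))*(-4) = ((19/(12 + 7))*(-19))*(-4) = ((19/19)*(-19))*(-4) = ((19*(1/19))*(-19))*(-4) = (1*(-19))*(-4) = -19*(-4) = 76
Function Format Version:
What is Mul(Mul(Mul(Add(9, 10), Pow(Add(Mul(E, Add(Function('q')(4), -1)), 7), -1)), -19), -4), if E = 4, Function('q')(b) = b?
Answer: 76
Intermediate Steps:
Mul(Mul(Mul(Add(9, 10), Pow(Add(Mul(E, Add(Function('q')(4), -1)), 7), -1)), -19), -4) = Mul(Mul(Mul(Add(9, 10), Pow(Add(Mul(4, Add(4, -1)), 7), -1)), -19), -4) = Mul(Mul(Mul(19, Pow(Add(Mul(4, 3), 7), -1)), -19), -4) = Mul(Mul(Mul(19, Pow(Add(12, 7), -1)), -19), -4) = Mul(Mul(Mul(19, Pow(19, -1)), -19), -4) = Mul(Mul(Mul(19, Rational(1, 19)), -19), -4) = Mul(Mul(1, -19), -4) = Mul(-19, -4) = 76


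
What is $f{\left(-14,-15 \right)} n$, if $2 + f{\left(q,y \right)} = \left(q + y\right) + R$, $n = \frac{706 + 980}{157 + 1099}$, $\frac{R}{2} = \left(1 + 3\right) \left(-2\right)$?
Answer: $- \frac{39621}{628} \approx -63.091$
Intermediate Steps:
$R = -16$ ($R = 2 \left(1 + 3\right) \left(-2\right) = 2 \cdot 4 \left(-2\right) = 2 \left(-8\right) = -16$)
$n = \frac{843}{628}$ ($n = \frac{1686}{1256} = 1686 \cdot \frac{1}{1256} = \frac{843}{628} \approx 1.3424$)
$f{\left(q,y \right)} = -18 + q + y$ ($f{\left(q,y \right)} = -2 - \left(16 - q - y\right) = -2 + \left(-16 + q + y\right) = -18 + q + y$)
$f{\left(-14,-15 \right)} n = \left(-18 - 14 - 15\right) \frac{843}{628} = \left(-47\right) \frac{843}{628} = - \frac{39621}{628}$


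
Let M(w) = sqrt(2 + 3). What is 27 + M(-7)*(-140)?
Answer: 27 - 140*sqrt(5) ≈ -286.05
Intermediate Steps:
M(w) = sqrt(5)
27 + M(-7)*(-140) = 27 + sqrt(5)*(-140) = 27 - 140*sqrt(5)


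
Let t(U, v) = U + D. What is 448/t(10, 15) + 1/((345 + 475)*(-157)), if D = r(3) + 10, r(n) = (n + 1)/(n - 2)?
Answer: 7209437/386220 ≈ 18.667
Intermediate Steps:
r(n) = (1 + n)/(-2 + n)
D = 14 (D = (1 + 3)/(-2 + 3) + 10 = 4/1 + 10 = 1*4 + 10 = 4 + 10 = 14)
t(U, v) = 14 + U (t(U, v) = U + 14 = 14 + U)
448/t(10, 15) + 1/((345 + 475)*(-157)) = 448/(14 + 10) + 1/((345 + 475)*(-157)) = 448/24 - 1/157/820 = 448*(1/24) + (1/820)*(-1/157) = 56/3 - 1/128740 = 7209437/386220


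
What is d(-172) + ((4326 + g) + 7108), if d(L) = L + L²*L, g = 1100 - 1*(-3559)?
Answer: -5072527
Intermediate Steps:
g = 4659 (g = 1100 + 3559 = 4659)
d(L) = L + L³
d(-172) + ((4326 + g) + 7108) = (-172 + (-172)³) + ((4326 + 4659) + 7108) = (-172 - 5088448) + (8985 + 7108) = -5088620 + 16093 = -5072527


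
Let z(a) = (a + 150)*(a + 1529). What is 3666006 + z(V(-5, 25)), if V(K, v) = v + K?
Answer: 3929336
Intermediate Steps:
V(K, v) = K + v
z(a) = (150 + a)*(1529 + a)
3666006 + z(V(-5, 25)) = 3666006 + (229350 + (-5 + 25)² + 1679*(-5 + 25)) = 3666006 + (229350 + 20² + 1679*20) = 3666006 + (229350 + 400 + 33580) = 3666006 + 263330 = 3929336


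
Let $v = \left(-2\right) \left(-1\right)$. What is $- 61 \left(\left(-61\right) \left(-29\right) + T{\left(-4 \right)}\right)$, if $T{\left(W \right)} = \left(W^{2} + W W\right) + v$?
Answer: $-109983$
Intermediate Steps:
$v = 2$
$T{\left(W \right)} = 2 + 2 W^{2}$ ($T{\left(W \right)} = \left(W^{2} + W W\right) + 2 = \left(W^{2} + W^{2}\right) + 2 = 2 W^{2} + 2 = 2 + 2 W^{2}$)
$- 61 \left(\left(-61\right) \left(-29\right) + T{\left(-4 \right)}\right) = - 61 \left(\left(-61\right) \left(-29\right) + \left(2 + 2 \left(-4\right)^{2}\right)\right) = - 61 \left(1769 + \left(2 + 2 \cdot 16\right)\right) = - 61 \left(1769 + \left(2 + 32\right)\right) = - 61 \left(1769 + 34\right) = \left(-61\right) 1803 = -109983$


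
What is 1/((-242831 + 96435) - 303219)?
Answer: -1/449615 ≈ -2.2241e-6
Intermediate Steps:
1/((-242831 + 96435) - 303219) = 1/(-146396 - 303219) = 1/(-449615) = -1/449615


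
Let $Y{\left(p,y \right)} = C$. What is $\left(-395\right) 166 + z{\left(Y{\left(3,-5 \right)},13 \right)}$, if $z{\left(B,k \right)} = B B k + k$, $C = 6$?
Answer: $-65089$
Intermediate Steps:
$Y{\left(p,y \right)} = 6$
$z{\left(B,k \right)} = k + k B^{2}$ ($z{\left(B,k \right)} = B^{2} k + k = k B^{2} + k = k + k B^{2}$)
$\left(-395\right) 166 + z{\left(Y{\left(3,-5 \right)},13 \right)} = \left(-395\right) 166 + 13 \left(1 + 6^{2}\right) = -65570 + 13 \left(1 + 36\right) = -65570 + 13 \cdot 37 = -65570 + 481 = -65089$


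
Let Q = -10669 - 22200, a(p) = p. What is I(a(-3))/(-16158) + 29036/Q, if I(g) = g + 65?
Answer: -235600783/265548651 ≈ -0.88722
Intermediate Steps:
Q = -32869
I(g) = 65 + g
I(a(-3))/(-16158) + 29036/Q = (65 - 3)/(-16158) + 29036/(-32869) = 62*(-1/16158) + 29036*(-1/32869) = -31/8079 - 29036/32869 = -235600783/265548651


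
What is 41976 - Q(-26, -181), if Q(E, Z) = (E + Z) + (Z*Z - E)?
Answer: 9396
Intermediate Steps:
Q(E, Z) = Z + Z² (Q(E, Z) = (E + Z) + (Z² - E) = Z + Z²)
41976 - Q(-26, -181) = 41976 - (-181)*(1 - 181) = 41976 - (-181)*(-180) = 41976 - 1*32580 = 41976 - 32580 = 9396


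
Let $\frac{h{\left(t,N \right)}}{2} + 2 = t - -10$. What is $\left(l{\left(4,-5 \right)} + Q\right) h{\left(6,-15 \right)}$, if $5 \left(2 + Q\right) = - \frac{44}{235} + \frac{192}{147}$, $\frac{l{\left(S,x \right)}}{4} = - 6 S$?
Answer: $- \frac{22517864}{8225} \approx -2737.7$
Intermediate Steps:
$l{\left(S,x \right)} = - 24 S$ ($l{\left(S,x \right)} = 4 \left(- 6 S\right) = - 24 S$)
$h{\left(t,N \right)} = 16 + 2 t$ ($h{\left(t,N \right)} = -4 + 2 \left(t - -10\right) = -4 + 2 \left(t + 10\right) = -4 + 2 \left(10 + t\right) = -4 + \left(20 + 2 t\right) = 16 + 2 t$)
$Q = - \frac{102266}{57575}$ ($Q = -2 + \frac{- \frac{44}{235} + \frac{192}{147}}{5} = -2 + \frac{\left(-44\right) \frac{1}{235} + 192 \cdot \frac{1}{147}}{5} = -2 + \frac{- \frac{44}{235} + \frac{64}{49}}{5} = -2 + \frac{1}{5} \cdot \frac{12884}{11515} = -2 + \frac{12884}{57575} = - \frac{102266}{57575} \approx -1.7762$)
$\left(l{\left(4,-5 \right)} + Q\right) h{\left(6,-15 \right)} = \left(\left(-24\right) 4 - \frac{102266}{57575}\right) \left(16 + 2 \cdot 6\right) = \left(-96 - \frac{102266}{57575}\right) \left(16 + 12\right) = \left(- \frac{5629466}{57575}\right) 28 = - \frac{22517864}{8225}$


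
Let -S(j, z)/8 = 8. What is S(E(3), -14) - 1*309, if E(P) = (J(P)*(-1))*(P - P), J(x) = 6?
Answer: -373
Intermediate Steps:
E(P) = 0 (E(P) = (6*(-1))*(P - P) = -6*0 = 0)
S(j, z) = -64 (S(j, z) = -8*8 = -64)
S(E(3), -14) - 1*309 = -64 - 1*309 = -64 - 309 = -373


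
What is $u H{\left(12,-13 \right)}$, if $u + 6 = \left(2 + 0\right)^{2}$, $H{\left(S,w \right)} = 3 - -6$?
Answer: $-18$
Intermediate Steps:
$H{\left(S,w \right)} = 9$ ($H{\left(S,w \right)} = 3 + 6 = 9$)
$u = -2$ ($u = -6 + \left(2 + 0\right)^{2} = -6 + 2^{2} = -6 + 4 = -2$)
$u H{\left(12,-13 \right)} = \left(-2\right) 9 = -18$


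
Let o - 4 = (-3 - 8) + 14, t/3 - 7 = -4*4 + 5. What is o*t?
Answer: -84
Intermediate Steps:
t = -12 (t = 21 + 3*(-4*4 + 5) = 21 + 3*(-16 + 5) = 21 + 3*(-11) = 21 - 33 = -12)
o = 7 (o = 4 + ((-3 - 8) + 14) = 4 + (-11 + 14) = 4 + 3 = 7)
o*t = 7*(-12) = -84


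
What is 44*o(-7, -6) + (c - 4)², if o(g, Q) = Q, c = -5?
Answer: -183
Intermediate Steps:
44*o(-7, -6) + (c - 4)² = 44*(-6) + (-5 - 4)² = -264 + (-9)² = -264 + 81 = -183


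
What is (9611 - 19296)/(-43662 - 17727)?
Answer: 9685/61389 ≈ 0.15776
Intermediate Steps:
(9611 - 19296)/(-43662 - 17727) = -9685/(-61389) = -9685*(-1/61389) = 9685/61389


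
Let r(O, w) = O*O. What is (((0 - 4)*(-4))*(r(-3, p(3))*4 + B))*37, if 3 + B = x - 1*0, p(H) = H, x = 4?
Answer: 21904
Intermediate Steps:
r(O, w) = O²
B = 1 (B = -3 + (4 - 1*0) = -3 + (4 + 0) = -3 + 4 = 1)
(((0 - 4)*(-4))*(r(-3, p(3))*4 + B))*37 = (((0 - 4)*(-4))*((-3)²*4 + 1))*37 = ((-4*(-4))*(9*4 + 1))*37 = (16*(36 + 1))*37 = (16*37)*37 = 592*37 = 21904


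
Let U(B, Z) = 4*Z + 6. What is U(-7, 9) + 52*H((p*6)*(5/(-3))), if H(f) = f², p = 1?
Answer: 5242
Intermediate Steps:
U(B, Z) = 6 + 4*Z
U(-7, 9) + 52*H((p*6)*(5/(-3))) = (6 + 4*9) + 52*((1*6)*(5/(-3)))² = (6 + 36) + 52*(6*(5*(-⅓)))² = 42 + 52*(6*(-5/3))² = 42 + 52*(-10)² = 42 + 52*100 = 42 + 5200 = 5242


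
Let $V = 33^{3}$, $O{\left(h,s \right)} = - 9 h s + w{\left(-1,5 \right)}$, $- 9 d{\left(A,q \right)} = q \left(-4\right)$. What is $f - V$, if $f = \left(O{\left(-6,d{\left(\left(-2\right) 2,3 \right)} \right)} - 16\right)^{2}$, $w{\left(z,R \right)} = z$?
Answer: $-32912$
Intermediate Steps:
$d{\left(A,q \right)} = \frac{4 q}{9}$ ($d{\left(A,q \right)} = - \frac{q \left(-4\right)}{9} = - \frac{\left(-4\right) q}{9} = \frac{4 q}{9}$)
$O{\left(h,s \right)} = -1 - 9 h s$ ($O{\left(h,s \right)} = - 9 h s - 1 = -1 - 9 h s$)
$f = 3025$ ($f = \left(\left(-1 - - 54 \cdot \frac{4}{9} \cdot 3\right) - 16\right)^{2} = \left(\left(-1 - \left(-54\right) \frac{4}{3}\right) - 16\right)^{2} = \left(\left(-1 + 72\right) - 16\right)^{2} = \left(71 - 16\right)^{2} = 55^{2} = 3025$)
$V = 35937$
$f - V = 3025 - 35937 = -32912$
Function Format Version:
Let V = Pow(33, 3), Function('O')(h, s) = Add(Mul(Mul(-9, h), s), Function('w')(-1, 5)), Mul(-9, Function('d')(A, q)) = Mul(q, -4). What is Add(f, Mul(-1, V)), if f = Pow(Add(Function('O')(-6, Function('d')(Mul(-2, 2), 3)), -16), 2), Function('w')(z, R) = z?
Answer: -32912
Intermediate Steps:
Function('d')(A, q) = Mul(Rational(4, 9), q) (Function('d')(A, q) = Mul(Rational(-1, 9), Mul(q, -4)) = Mul(Rational(-1, 9), Mul(-4, q)) = Mul(Rational(4, 9), q))
Function('O')(h, s) = Add(-1, Mul(-9, h, s)) (Function('O')(h, s) = Add(Mul(Mul(-9, h), s), -1) = Add(Mul(-9, h, s), -1) = Add(-1, Mul(-9, h, s)))
f = 3025 (f = Pow(Add(Add(-1, Mul(-9, -6, Mul(Rational(4, 9), 3))), -16), 2) = Pow(Add(Add(-1, Mul(-9, -6, Rational(4, 3))), -16), 2) = Pow(Add(Add(-1, 72), -16), 2) = Pow(Add(71, -16), 2) = Pow(55, 2) = 3025)
V = 35937
Add(f, Mul(-1, V)) = Add(3025, Mul(-1, 35937)) = Add(3025, -35937) = -32912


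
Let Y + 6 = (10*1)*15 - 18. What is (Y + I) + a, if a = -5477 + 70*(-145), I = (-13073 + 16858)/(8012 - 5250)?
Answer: -42809977/2762 ≈ -15500.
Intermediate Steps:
I = 3785/2762 ≈ 1.3704
a = -15627 (a = -5477 - 10150 = -15627)
Y = 126 (Y = -6 + ((10*1)*15 - 18) = -6 + (10*15 - 18) = -6 + (150 - 18) = -6 + 132 = 126)
(Y + I) + a = (126 + 3785/2762) - 15627 = 351797/2762 - 15627 = -42809977/2762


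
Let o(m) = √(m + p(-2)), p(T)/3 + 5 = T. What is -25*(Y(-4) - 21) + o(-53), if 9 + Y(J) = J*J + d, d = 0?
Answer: 350 + I*√74 ≈ 350.0 + 8.6023*I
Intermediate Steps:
p(T) = -15 + 3*T
Y(J) = -9 + J² (Y(J) = -9 + (J*J + 0) = -9 + (J² + 0) = -9 + J²)
o(m) = √(-21 + m) (o(m) = √(m + (-15 + 3*(-2))) = √(m + (-15 - 6)) = √(m - 21) = √(-21 + m))
-25*(Y(-4) - 21) + o(-53) = -25*((-9 + (-4)²) - 21) + √(-21 - 53) = -25*((-9 + 16) - 21) + √(-74) = -25*(7 - 21) + I*√74 = -25*(-14) + I*√74 = 350 + I*√74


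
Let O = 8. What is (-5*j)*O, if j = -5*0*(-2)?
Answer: 0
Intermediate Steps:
j = 0 (j = 0*(-2) = 0)
(-5*j)*O = -5*0*8 = 0*8 = 0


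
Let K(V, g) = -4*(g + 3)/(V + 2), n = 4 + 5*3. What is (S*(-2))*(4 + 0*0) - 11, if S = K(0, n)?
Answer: 341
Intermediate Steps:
n = 19 (n = 4 + 15 = 19)
K(V, g) = -4*(3 + g)/(2 + V)
S = -44 (S = 4*(-3 - 1*19)/(2 + 0) = 4*(-3 - 19)/2 = 4*(½)*(-22) = -44)
(S*(-2))*(4 + 0*0) - 11 = (-44*(-2))*(4 + 0*0) - 11 = 88*(4 + 0) - 11 = 88*4 - 11 = 352 - 11 = 341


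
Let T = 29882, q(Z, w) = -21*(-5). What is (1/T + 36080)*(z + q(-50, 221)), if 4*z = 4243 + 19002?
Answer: 25514243706065/119528 ≈ 2.1346e+8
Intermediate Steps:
q(Z, w) = 105
z = 23245/4 (z = (4243 + 19002)/4 = (¼)*23245 = 23245/4 ≈ 5811.3)
(1/T + 36080)*(z + q(-50, 221)) = (1/29882 + 36080)*(23245/4 + 105) = (1/29882 + 36080)*(23665/4) = (1078142561/29882)*(23665/4) = 25514243706065/119528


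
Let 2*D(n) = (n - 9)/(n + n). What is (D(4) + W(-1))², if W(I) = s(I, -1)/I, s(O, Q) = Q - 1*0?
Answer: 121/256 ≈ 0.47266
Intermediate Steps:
s(O, Q) = Q (s(O, Q) = Q + 0 = Q)
W(I) = -1/I
D(n) = (-9 + n)/(4*n) (D(n) = ((n - 9)/(n + n))/2 = ((-9 + n)/((2*n)))/2 = ((-9 + n)*(1/(2*n)))/2 = ((-9 + n)/(2*n))/2 = (-9 + n)/(4*n))
(D(4) + W(-1))² = ((¼)*(-9 + 4)/4 - 1/(-1))² = ((¼)*(¼)*(-5) - 1*(-1))² = (-5/16 + 1)² = (11/16)² = 121/256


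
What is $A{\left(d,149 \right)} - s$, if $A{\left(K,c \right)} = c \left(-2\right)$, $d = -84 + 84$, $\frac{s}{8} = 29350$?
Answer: $-235098$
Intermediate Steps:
$s = 234800$ ($s = 8 \cdot 29350 = 234800$)
$d = 0$
$A{\left(K,c \right)} = - 2 c$
$A{\left(d,149 \right)} - s = \left(-2\right) 149 - 234800 = -298 - 234800 = -235098$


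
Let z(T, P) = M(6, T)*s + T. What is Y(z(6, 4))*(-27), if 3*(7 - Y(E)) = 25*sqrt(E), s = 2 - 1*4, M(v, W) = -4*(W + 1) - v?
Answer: -189 + 225*sqrt(74) ≈ 1746.5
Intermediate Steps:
M(v, W) = -4 - v - 4*W (M(v, W) = -4*(1 + W) - v = (-4 - 4*W) - v = -4 - v - 4*W)
s = -2 (s = 2 - 4 = -2)
z(T, P) = 20 + 9*T (z(T, P) = (-4 - 1*6 - 4*T)*(-2) + T = (-4 - 6 - 4*T)*(-2) + T = (-10 - 4*T)*(-2) + T = (20 + 8*T) + T = 20 + 9*T)
Y(E) = 7 - 25*sqrt(E)/3
Y(z(6, 4))*(-27) = (7 - 25*sqrt(20 + 9*6)/3)*(-27) = (7 - 25*sqrt(20 + 54)/3)*(-27) = (7 - 25*sqrt(74)/3)*(-27) = -189 + 225*sqrt(74)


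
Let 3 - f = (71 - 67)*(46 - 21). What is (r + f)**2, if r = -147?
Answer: 59536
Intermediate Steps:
f = -97 (f = 3 - (71 - 67)*(46 - 21) = 3 - 4*25 = 3 - 1*100 = 3 - 100 = -97)
(r + f)**2 = (-147 - 97)**2 = (-244)**2 = 59536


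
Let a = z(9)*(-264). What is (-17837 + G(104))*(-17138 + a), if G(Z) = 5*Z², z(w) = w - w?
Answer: -621132534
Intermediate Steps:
z(w) = 0
a = 0 (a = 0*(-264) = 0)
(-17837 + G(104))*(-17138 + a) = (-17837 + 5*104²)*(-17138 + 0) = (-17837 + 5*10816)*(-17138) = (-17837 + 54080)*(-17138) = 36243*(-17138) = -621132534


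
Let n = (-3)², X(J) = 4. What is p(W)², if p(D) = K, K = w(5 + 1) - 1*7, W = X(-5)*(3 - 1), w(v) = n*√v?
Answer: 535 - 126*√6 ≈ 226.36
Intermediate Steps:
n = 9
w(v) = 9*√v
W = 8 (W = 4*(3 - 1) = 4*2 = 8)
K = -7 + 9*√6 (K = 9*√(5 + 1) - 1*7 = 9*√6 - 7 = -7 + 9*√6 ≈ 15.045)
p(D) = -7 + 9*√6
p(W)² = (-7 + 9*√6)²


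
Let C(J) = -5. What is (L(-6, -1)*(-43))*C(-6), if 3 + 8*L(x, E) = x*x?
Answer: 7095/8 ≈ 886.88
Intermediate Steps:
L(x, E) = -3/8 + x²/8 (L(x, E) = -3/8 + (x*x)/8 = -3/8 + x²/8)
(L(-6, -1)*(-43))*C(-6) = ((-3/8 + (⅛)*(-6)²)*(-43))*(-5) = ((-3/8 + (⅛)*36)*(-43))*(-5) = ((-3/8 + 9/2)*(-43))*(-5) = ((33/8)*(-43))*(-5) = -1419/8*(-5) = 7095/8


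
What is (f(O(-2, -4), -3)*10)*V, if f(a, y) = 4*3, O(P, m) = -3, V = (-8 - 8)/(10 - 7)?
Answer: -640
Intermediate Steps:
V = -16/3 ≈ -5.3333
f(a, y) = 12
(f(O(-2, -4), -3)*10)*V = (12*10)*(-16/3) = 120*(-16/3) = -640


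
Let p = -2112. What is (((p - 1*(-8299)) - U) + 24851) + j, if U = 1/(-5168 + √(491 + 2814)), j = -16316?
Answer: 393149822686/26704919 + √3305/26704919 ≈ 14722.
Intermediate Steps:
U = 1/(-5168 + √3305) ≈ -0.00019568
(((p - 1*(-8299)) - U) + 24851) + j = (((-2112 - 1*(-8299)) - (-5168/26704919 - √3305/26704919)) + 24851) - 16316 = (((-2112 + 8299) + (5168/26704919 + √3305/26704919)) + 24851) - 16316 = ((6187 + (5168/26704919 + √3305/26704919)) + 24851) - 16316 = ((165223339021/26704919 + √3305/26704919) + 24851) - 16316 = (828867281090/26704919 + √3305/26704919) - 16316 = 393149822686/26704919 + √3305/26704919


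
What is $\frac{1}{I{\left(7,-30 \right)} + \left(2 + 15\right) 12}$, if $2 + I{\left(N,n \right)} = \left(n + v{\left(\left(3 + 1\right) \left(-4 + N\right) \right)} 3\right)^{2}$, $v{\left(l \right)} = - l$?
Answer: $\frac{1}{4558} \approx 0.00021939$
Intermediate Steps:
$I{\left(N,n \right)} = -2 + \left(48 + n - 12 N\right)^{2}$ ($I{\left(N,n \right)} = -2 + \left(n + - \left(3 + 1\right) \left(-4 + N\right) 3\right)^{2} = -2 + \left(n + - 4 \left(-4 + N\right) 3\right)^{2} = -2 + \left(n + - (-16 + 4 N) 3\right)^{2} = -2 + \left(n + \left(16 - 4 N\right) 3\right)^{2} = -2 + \left(n - \left(-48 + 12 N\right)\right)^{2} = -2 + \left(48 + n - 12 N\right)^{2}$)
$\frac{1}{I{\left(7,-30 \right)} + \left(2 + 15\right) 12} = \frac{1}{\left(-2 + \left(48 - 30 - 84\right)^{2}\right) + \left(2 + 15\right) 12} = \frac{1}{\left(-2 + \left(48 - 30 - 84\right)^{2}\right) + 17 \cdot 12} = \frac{1}{\left(-2 + \left(-66\right)^{2}\right) + 204} = \frac{1}{\left(-2 + 4356\right) + 204} = \frac{1}{4354 + 204} = \frac{1}{4558}$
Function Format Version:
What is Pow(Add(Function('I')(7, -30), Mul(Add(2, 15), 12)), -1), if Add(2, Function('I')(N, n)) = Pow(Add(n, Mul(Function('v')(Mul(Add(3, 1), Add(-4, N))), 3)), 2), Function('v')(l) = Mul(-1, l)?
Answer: Rational(1, 4558) ≈ 0.00021939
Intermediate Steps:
Function('I')(N, n) = Add(-2, Pow(Add(48, n, Mul(-12, N)), 2)) (Function('I')(N, n) = Add(-2, Pow(Add(n, Mul(Mul(-1, Mul(Add(3, 1), Add(-4, N))), 3)), 2)) = Add(-2, Pow(Add(n, Mul(Mul(-1, Mul(4, Add(-4, N))), 3)), 2)) = Add(-2, Pow(Add(n, Mul(Mul(-1, Add(-16, Mul(4, N))), 3)), 2)) = Add(-2, Pow(Add(n, Mul(Add(16, Mul(-4, N)), 3)), 2)) = Add(-2, Pow(Add(n, Add(48, Mul(-12, N))), 2)) = Add(-2, Pow(Add(48, n, Mul(-12, N)), 2)))
Pow(Add(Function('I')(7, -30), Mul(Add(2, 15), 12)), -1) = Pow(Add(Add(-2, Pow(Add(48, -30, Mul(-12, 7)), 2)), Mul(Add(2, 15), 12)), -1) = Pow(Add(Add(-2, Pow(Add(48, -30, -84), 2)), Mul(17, 12)), -1) = Pow(Add(Add(-2, Pow(-66, 2)), 204), -1) = Pow(Add(Add(-2, 4356), 204), -1) = Pow(Add(4354, 204), -1) = Pow(4558, -1) = Rational(1, 4558)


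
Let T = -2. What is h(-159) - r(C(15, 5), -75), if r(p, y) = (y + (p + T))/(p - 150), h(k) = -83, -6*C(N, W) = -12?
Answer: -12359/148 ≈ -83.507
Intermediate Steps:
C(N, W) = 2 (C(N, W) = -⅙*(-12) = 2)
r(p, y) = (-2 + p + y)/(-150 + p) (r(p, y) = (y + (p - 2))/(p - 150) = (y + (-2 + p))/(-150 + p) = (-2 + p + y)/(-150 + p))
h(-159) - r(C(15, 5), -75) = -83 - (-2 + 2 - 75)/(-150 + 2) = -83 - (-75)/(-148) = -83 - (-1)*(-75)/148 = -83 - 1*75/148 = -83 - 75/148 = -12359/148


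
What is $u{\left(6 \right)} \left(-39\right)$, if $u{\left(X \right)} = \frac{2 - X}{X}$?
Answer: $26$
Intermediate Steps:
$u{\left(X \right)} = \frac{2 - X}{X}$
$u{\left(6 \right)} \left(-39\right) = \frac{2 - 6}{6} \left(-39\right) = \frac{1}{6} \left(-4\right) \left(-39\right) = \left(- \frac{2}{3}\right) \left(-39\right) = 26$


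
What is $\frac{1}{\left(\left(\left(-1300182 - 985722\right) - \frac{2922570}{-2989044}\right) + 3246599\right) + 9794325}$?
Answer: $\frac{166058}{1785957273525} \approx 9.298 \cdot 10^{-8}$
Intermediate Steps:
$\frac{1}{\left(\left(\left(-1300182 - 985722\right) - \frac{2922570}{-2989044}\right) + 3246599\right) + 9794325} = \frac{1}{\left(\left(\left(-1300182 - 985722\right) - - \frac{162365}{166058}\right) + 3246599\right) + 9794325} = \frac{1}{\left(\left(-2285904 + \frac{162365}{166058}\right) + 3246599\right) + 9794325} = \frac{1}{\left(- \frac{379592484067}{166058} + 3246599\right) + 9794325} = \frac{1}{\frac{159531252675}{166058} + 9794325} = \frac{1}{\frac{1785957273525}{166058}} = \frac{166058}{1785957273525}$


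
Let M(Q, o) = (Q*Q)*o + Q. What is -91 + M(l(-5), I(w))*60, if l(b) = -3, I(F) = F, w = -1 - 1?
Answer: -1351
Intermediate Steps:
w = -2
M(Q, o) = Q + o*Q² (M(Q, o) = Q²*o + Q = o*Q² + Q = Q + o*Q²)
-91 + M(l(-5), I(w))*60 = -91 - 3*(1 - 3*(-2))*60 = -91 - 3*(1 + 6)*60 = -91 - 3*7*60 = -91 - 21*60 = -91 - 1260 = -1351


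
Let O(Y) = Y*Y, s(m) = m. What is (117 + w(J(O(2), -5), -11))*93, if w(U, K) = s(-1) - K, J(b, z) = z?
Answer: 11811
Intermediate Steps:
O(Y) = Y²
w(U, K) = -1 - K
(117 + w(J(O(2), -5), -11))*93 = (117 + (-1 - 1*(-11)))*93 = (117 + (-1 + 11))*93 = (117 + 10)*93 = 127*93 = 11811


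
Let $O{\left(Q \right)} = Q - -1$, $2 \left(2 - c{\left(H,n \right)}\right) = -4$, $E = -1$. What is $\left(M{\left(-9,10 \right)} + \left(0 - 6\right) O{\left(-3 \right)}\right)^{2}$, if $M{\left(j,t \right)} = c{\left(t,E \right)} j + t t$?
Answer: $5776$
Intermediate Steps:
$c{\left(H,n \right)} = 4$ ($c{\left(H,n \right)} = 2 - -2 = 2 + 2 = 4$)
$O{\left(Q \right)} = 1 + Q$ ($O{\left(Q \right)} = Q + 1 = 1 + Q$)
$M{\left(j,t \right)} = t^{2} + 4 j$ ($M{\left(j,t \right)} = 4 j + t t = 4 j + t^{2} = t^{2} + 4 j$)
$\left(M{\left(-9,10 \right)} + \left(0 - 6\right) O{\left(-3 \right)}\right)^{2} = \left(\left(10^{2} + 4 \left(-9\right)\right) + \left(0 - 6\right) \left(1 - 3\right)\right)^{2} = \left(\left(100 - 36\right) - -12\right)^{2} = \left(64 + 12\right)^{2} = 76^{2} = 5776$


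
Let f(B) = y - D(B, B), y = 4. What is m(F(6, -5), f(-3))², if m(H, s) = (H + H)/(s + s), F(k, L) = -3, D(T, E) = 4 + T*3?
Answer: ⅑ ≈ 0.11111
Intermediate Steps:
D(T, E) = 4 + 3*T
f(B) = -3*B (f(B) = 4 - (4 + 3*B) = 4 + (-4 - 3*B) = -3*B)
m(H, s) = H/s (m(H, s) = (2*H)/((2*s)) = (2*H)*(1/(2*s)) = H/s)
m(F(6, -5), f(-3))² = (-3/((-3*(-3))))² = (-3/9)² = (-3*⅑)² = (-⅓)² = ⅑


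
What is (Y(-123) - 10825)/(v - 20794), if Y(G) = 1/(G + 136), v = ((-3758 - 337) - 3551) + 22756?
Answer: 35181/18473 ≈ 1.9045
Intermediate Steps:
v = 15110 (v = (-4095 - 3551) + 22756 = -7646 + 22756 = 15110)
Y(G) = 1/(136 + G)
(Y(-123) - 10825)/(v - 20794) = (1/(136 - 123) - 10825)/(15110 - 20794) = (1/13 - 10825)/(-5684) = (1/13 - 10825)*(-1/5684) = -140724/13*(-1/5684) = 35181/18473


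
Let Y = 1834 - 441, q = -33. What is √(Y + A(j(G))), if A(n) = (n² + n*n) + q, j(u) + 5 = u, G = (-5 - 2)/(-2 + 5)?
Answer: 2*√3302/3 ≈ 38.309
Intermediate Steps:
Y = 1393
G = -7/3 ≈ -2.3333
j(u) = -5 + u
A(n) = -33 + 2*n² (A(n) = (n² + n*n) - 33 = (n² + n²) - 33 = 2*n² - 33 = -33 + 2*n²)
√(Y + A(j(G))) = √(1393 + (-33 + 2*(-5 - 7/3)²)) = √(1393 + (-33 + 2*(-22/3)²)) = √(1393 + (-33 + 2*(484/9))) = √(1393 + (-33 + 968/9)) = √(1393 + 671/9) = √(13208/9) = 2*√3302/3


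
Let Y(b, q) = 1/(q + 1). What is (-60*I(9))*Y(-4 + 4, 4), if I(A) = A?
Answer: -108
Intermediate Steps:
Y(b, q) = 1/(1 + q)
(-60*I(9))*Y(-4 + 4, 4) = (-60*9)/(1 + 4) = -540/5 = -540*1/5 = -108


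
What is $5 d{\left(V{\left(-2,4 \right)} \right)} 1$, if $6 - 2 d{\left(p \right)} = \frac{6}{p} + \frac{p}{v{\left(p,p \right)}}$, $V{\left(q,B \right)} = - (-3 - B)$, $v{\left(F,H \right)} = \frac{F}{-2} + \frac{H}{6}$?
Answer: $\frac{285}{14} \approx 20.357$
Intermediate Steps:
$v{\left(F,H \right)} = - \frac{F}{2} + \frac{H}{6}$ ($v{\left(F,H \right)} = F \left(- \frac{1}{2}\right) + H \frac{1}{6} = - \frac{F}{2} + \frac{H}{6}$)
$V{\left(q,B \right)} = 3 + B$
$d{\left(p \right)} = \frac{9}{2} - \frac{3}{p}$ ($d{\left(p \right)} = 3 - \frac{\frac{6}{p} + \frac{p}{- \frac{p}{2} + \frac{p}{6}}}{2} = 3 - \frac{\frac{6}{p} + \frac{p}{\left(- \frac{1}{3}\right) p}}{2} = 3 - \frac{\frac{6}{p} + p \left(- \frac{3}{p}\right)}{2} = 3 - \frac{\frac{6}{p} - 3}{2} = 3 - \frac{-3 + \frac{6}{p}}{2} = 3 + \left(\frac{3}{2} - \frac{3}{p}\right) = \frac{9}{2} - \frac{3}{p}$)
$5 d{\left(V{\left(-2,4 \right)} \right)} 1 = 5 \left(\frac{9}{2} - \frac{3}{3 + 4}\right) 1 = 5 \left(\frac{9}{2} - \frac{3}{7}\right) 1 = 5 \cdot \frac{57}{14} \cdot 1 = \frac{285}{14} \cdot 1 = \frac{285}{14}$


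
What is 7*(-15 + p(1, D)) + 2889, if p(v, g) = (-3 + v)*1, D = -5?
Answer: 2770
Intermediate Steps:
p(v, g) = -3 + v
7*(-15 + p(1, D)) + 2889 = 7*(-15 + (-3 + 1)) + 2889 = 7*(-15 - 2) + 2889 = 7*(-17) + 2889 = -119 + 2889 = 2770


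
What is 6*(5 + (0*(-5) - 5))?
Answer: 0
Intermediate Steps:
6*(5 + (0*(-5) - 5)) = 6*(5 + (0 - 5)) = 6*(5 - 5) = 6*0 = 0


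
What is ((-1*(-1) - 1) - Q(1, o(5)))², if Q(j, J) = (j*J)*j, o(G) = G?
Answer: 25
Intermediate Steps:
Q(j, J) = J*j² (Q(j, J) = (J*j)*j = J*j²)
((-1*(-1) - 1) - Q(1, o(5)))² = ((-1*(-1) - 1) - 5*1²)² = ((1 - 1) - 5)² = (0 - 1*5)² = (0 - 5)² = (-5)² = 25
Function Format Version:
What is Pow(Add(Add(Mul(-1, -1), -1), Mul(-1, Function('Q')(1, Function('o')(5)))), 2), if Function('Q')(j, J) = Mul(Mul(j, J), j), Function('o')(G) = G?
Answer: 25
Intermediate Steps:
Function('Q')(j, J) = Mul(J, Pow(j, 2)) (Function('Q')(j, J) = Mul(Mul(J, j), j) = Mul(J, Pow(j, 2)))
Pow(Add(Add(Mul(-1, -1), -1), Mul(-1, Function('Q')(1, Function('o')(5)))), 2) = Pow(Add(Add(Mul(-1, -1), -1), Mul(-1, Mul(5, Pow(1, 2)))), 2) = Pow(Add(Add(1, -1), Mul(-1, Mul(5, 1))), 2) = Pow(Add(0, Mul(-1, 5)), 2) = Pow(Add(0, -5), 2) = Pow(-5, 2) = 25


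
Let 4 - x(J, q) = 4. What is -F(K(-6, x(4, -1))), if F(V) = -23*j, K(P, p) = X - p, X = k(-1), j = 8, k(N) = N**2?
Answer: 184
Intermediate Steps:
x(J, q) = 0 (x(J, q) = 4 - 1*4 = 4 - 4 = 0)
X = 1 (X = (-1)**2 = 1)
K(P, p) = 1 - p
F(V) = -184 (F(V) = -23*8 = -184)
-F(K(-6, x(4, -1))) = -1*(-184) = 184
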